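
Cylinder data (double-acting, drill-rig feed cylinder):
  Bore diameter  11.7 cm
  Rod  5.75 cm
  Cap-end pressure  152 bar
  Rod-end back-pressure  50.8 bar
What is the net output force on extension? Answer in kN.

F ≈ 122 kN

Cap-side area A_cap = π/4 × (11.7 cm)² = 107.5 cm^2
Rod-side annular area A_ann = π/4 × (11.7² − 5.75²) = 81.55 cm^2
Net thrust = P_cap·A_cap − P_rod·A_ann = 163.4 kN − 41.43 kN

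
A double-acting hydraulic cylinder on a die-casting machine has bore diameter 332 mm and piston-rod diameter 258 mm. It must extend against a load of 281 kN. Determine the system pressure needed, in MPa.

Cap-side area A_cap = π/4 × (332 mm)² = 86570 mm^2
P = F / A = 281 kN / A

P ≈ 3.25 MPa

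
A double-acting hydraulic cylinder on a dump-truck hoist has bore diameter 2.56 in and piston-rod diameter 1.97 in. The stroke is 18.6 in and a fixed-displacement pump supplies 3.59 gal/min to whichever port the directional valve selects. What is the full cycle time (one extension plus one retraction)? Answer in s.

t ≈ 9.75 s

Cap-side area A_cap = π/4 × (2.56 in)² = 5.147 in^2
Rod-side annular area A_ann = π/4 × (2.56² − 1.97²) = 2.099 in^2
t_ext = A_cap·L/Q = 6.927 s
t_ret = A_ann·L/Q = 2.825 s
t_cycle = t_ext + t_ret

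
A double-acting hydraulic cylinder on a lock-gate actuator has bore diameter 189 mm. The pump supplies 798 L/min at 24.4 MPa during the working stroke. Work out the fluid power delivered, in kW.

W ≈ 325 kW

Hydraulic power = P × Q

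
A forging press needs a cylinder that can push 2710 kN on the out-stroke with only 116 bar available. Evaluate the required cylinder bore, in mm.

Extension force acts on the full piston face: F = P × (π/4)D².
D = √(4F / (πP)) = √(4 × 2710 kN / (π × 116 bar))

D ≈ 545 mm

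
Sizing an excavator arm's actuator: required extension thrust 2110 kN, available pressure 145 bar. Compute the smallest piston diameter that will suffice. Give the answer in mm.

Extension force acts on the full piston face: F = P × (π/4)D².
D = √(4F / (πP)) = √(4 × 2110 kN / (π × 145 bar))

D ≈ 430 mm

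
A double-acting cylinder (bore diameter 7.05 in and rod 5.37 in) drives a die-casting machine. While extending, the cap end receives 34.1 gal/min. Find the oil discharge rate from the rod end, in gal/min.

Cap-side area A_cap = π/4 × (7.05 in)² = 39.04 in^2
Rod-side annular area A_ann = π/4 × (7.05² − 5.37²) = 16.39 in^2
Piston speed v = Q_in/A_cap; rod-end outflow Q_out = v × A_ann = Q_in × A_ann/A_cap.

Q_out ≈ 14.3 gal/min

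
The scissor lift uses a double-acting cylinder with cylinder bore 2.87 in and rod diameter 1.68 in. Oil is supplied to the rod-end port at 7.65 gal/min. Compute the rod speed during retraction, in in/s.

v ≈ 6.93 in/s

Rod-side annular area A_ann = π/4 × (2.87² − 1.68²) = 4.253 in^2
Flow into the rod-end port fills the annular volume.
v = Q / A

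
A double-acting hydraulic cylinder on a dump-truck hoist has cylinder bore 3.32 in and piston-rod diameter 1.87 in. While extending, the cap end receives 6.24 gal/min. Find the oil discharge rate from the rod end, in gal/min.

Q_out ≈ 4.26 gal/min

Cap-side area A_cap = π/4 × (3.32 in)² = 8.657 in^2
Rod-side annular area A_ann = π/4 × (3.32² − 1.87²) = 5.911 in^2
Piston speed v = Q_in/A_cap; rod-end outflow Q_out = v × A_ann = Q_in × A_ann/A_cap.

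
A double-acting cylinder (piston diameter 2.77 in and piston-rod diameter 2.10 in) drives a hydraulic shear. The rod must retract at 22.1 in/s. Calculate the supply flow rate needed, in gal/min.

Rod-side annular area A_ann = π/4 × (2.77² − 2.10²) = 2.563 in^2
Q = A × v

Q ≈ 14.7 gal/min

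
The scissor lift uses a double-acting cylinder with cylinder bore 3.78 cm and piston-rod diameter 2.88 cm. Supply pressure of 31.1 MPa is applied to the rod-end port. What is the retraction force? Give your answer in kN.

F ≈ 14.6 kN

Rod-side annular area A_ann = π/4 × (3.78² − 2.88²) = 4.708 cm^2
On retraction the pressure acts on the annular area (bore minus rod).
F = P × A_ann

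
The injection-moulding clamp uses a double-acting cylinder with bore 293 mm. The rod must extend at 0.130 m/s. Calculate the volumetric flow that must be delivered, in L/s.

Cap-side area A_cap = π/4 × (293 mm)² = 67430 mm^2
Q = A × v

Q ≈ 8.77 L/s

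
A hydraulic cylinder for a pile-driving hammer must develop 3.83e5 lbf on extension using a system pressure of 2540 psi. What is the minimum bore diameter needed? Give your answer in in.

D ≈ 13.9 in

Extension force acts on the full piston face: F = P × (π/4)D².
D = √(4F / (πP)) = √(4 × 3.83e5 lbf / (π × 2540 psi))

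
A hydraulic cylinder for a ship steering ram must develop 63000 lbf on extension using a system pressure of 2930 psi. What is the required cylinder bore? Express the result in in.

Extension force acts on the full piston face: F = P × (π/4)D².
D = √(4F / (πP)) = √(4 × 63000 lbf / (π × 2930 psi))

D ≈ 5.23 in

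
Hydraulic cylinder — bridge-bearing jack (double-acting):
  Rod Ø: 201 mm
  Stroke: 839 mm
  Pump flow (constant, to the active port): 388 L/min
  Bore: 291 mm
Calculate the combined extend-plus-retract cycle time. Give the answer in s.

Cap-side area A_cap = π/4 × (291 mm)² = 66510 mm^2
Rod-side annular area A_ann = π/4 × (291² − 201²) = 34780 mm^2
t_ext = A_cap·L/Q = 8.629 s
t_ret = A_ann·L/Q = 4.512 s
t_cycle = t_ext + t_ret

t ≈ 13.1 s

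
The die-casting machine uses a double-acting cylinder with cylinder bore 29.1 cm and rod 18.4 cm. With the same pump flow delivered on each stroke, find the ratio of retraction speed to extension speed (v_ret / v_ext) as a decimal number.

v_ret/v_ext ≈ 1.67

Cap-side area A_cap = π/4 × (29.1 cm)² = 665.1 cm^2
Rod-side annular area A_ann = π/4 × (29.1² − 18.4²) = 399.2 cm^2
For equal Q, v ∝ 1/A, so v_ret/v_ext = A_cap/A_ann.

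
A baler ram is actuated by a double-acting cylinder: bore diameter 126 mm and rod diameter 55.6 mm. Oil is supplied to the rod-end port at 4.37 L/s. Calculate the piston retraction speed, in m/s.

Rod-side annular area A_ann = π/4 × (126² − 55.6²) = 10040 mm^2
Flow into the rod-end port fills the annular volume.
v = Q / A

v ≈ 0.435 m/s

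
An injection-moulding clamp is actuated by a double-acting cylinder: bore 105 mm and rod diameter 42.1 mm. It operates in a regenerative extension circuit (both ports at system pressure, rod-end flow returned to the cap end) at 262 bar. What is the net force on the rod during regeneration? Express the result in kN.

F ≈ 36.5 kN

With equal pressure on both faces, forces on the annular region cancel; the net push is pressure × rod cross-section.
Rod cross-section A_rod = π/4 × (42.1 mm)² = 1392 mm^2
F = P × A_rod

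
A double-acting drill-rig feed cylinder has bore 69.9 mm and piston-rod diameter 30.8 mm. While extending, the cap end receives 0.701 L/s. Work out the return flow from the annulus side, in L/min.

Cap-side area A_cap = π/4 × (69.9 mm)² = 3837 mm^2
Rod-side annular area A_ann = π/4 × (69.9² − 30.8²) = 3092 mm^2
Piston speed v = Q_in/A_cap; rod-end outflow Q_out = v × A_ann = Q_in × A_ann/A_cap.

Q_out ≈ 33.9 L/min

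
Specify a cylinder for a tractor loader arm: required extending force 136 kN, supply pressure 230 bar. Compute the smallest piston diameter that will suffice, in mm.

D ≈ 86.8 mm

Extension force acts on the full piston face: F = P × (π/4)D².
D = √(4F / (πP)) = √(4 × 136 kN / (π × 230 bar))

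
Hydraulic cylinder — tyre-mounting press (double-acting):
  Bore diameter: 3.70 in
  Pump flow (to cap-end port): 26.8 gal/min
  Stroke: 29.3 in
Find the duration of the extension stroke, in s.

t ≈ 3.05 s

Cap-side area A_cap = π/4 × (3.70 in)² = 10.75 in^2
Swept volume V = A × L; t = V / Q = A·L / Q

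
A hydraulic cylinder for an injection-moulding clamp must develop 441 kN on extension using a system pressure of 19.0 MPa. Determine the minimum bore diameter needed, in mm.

D ≈ 172 mm

Extension force acts on the full piston face: F = P × (π/4)D².
D = √(4F / (πP)) = √(4 × 441 kN / (π × 19.0 MPa))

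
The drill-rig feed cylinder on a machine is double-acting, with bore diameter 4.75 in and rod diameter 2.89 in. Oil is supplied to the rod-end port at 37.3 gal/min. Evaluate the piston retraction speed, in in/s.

Rod-side annular area A_ann = π/4 × (4.75² − 2.89²) = 11.16 in^2
Flow into the rod-end port fills the annular volume.
v = Q / A

v ≈ 12.9 in/s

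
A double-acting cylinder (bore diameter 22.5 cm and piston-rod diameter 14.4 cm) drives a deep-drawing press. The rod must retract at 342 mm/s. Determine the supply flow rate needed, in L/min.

Rod-side annular area A_ann = π/4 × (22.5² − 14.4²) = 234.7 cm^2
Q = A × v

Q ≈ 482 L/min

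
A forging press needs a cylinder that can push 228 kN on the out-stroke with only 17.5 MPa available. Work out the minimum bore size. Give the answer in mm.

Extension force acts on the full piston face: F = P × (π/4)D².
D = √(4F / (πP)) = √(4 × 228 kN / (π × 17.5 MPa))

D ≈ 129 mm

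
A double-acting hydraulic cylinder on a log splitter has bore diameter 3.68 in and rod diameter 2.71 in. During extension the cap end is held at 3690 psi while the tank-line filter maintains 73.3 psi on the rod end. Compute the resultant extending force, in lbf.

Cap-side area A_cap = π/4 × (3.68 in)² = 10.64 in^2
Rod-side annular area A_ann = π/4 × (3.68² − 2.71²) = 4.868 in^2
Net thrust = P_cap·A_cap − P_rod·A_ann = 39250 lbf − 356.8 lbf

F ≈ 38900 lbf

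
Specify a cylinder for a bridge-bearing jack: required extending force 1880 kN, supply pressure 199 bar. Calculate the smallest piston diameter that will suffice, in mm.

Extension force acts on the full piston face: F = P × (π/4)D².
D = √(4F / (πP)) = √(4 × 1880 kN / (π × 199 bar))

D ≈ 347 mm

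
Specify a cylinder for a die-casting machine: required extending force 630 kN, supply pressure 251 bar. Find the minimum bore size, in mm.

Extension force acts on the full piston face: F = P × (π/4)D².
D = √(4F / (πP)) = √(4 × 630 kN / (π × 251 bar))

D ≈ 179 mm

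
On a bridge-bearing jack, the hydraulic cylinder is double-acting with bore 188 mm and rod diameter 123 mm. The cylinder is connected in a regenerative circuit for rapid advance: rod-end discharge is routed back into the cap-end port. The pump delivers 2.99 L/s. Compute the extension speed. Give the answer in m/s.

In regeneration the rod-end outflow joins the pump flow into the cap end, so the net volume the pump must supply per unit advance equals the rod cross-section area.
Rod cross-section A_rod = π/4 × (123 mm)² = 11880 mm^2
v = Q_pump / A_rod

v ≈ 0.252 m/s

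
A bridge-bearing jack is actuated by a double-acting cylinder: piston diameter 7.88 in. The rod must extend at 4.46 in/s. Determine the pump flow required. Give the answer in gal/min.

Q ≈ 56.5 gal/min

Cap-side area A_cap = π/4 × (7.88 in)² = 48.77 in^2
Q = A × v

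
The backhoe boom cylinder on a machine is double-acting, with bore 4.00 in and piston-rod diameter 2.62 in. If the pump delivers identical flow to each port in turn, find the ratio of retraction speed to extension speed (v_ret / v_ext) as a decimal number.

v_ret/v_ext ≈ 1.75

Cap-side area A_cap = π/4 × (4.00 in)² = 12.57 in^2
Rod-side annular area A_ann = π/4 × (4.00² − 2.62²) = 7.175 in^2
For equal Q, v ∝ 1/A, so v_ret/v_ext = A_cap/A_ann.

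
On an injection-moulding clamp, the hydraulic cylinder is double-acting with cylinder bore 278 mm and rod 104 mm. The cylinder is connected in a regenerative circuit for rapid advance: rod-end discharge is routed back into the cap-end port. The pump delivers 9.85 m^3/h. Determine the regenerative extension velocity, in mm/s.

In regeneration the rod-end outflow joins the pump flow into the cap end, so the net volume the pump must supply per unit advance equals the rod cross-section area.
Rod cross-section A_rod = π/4 × (104 mm)² = 8495 mm^2
v = Q_pump / A_rod

v ≈ 322 mm/s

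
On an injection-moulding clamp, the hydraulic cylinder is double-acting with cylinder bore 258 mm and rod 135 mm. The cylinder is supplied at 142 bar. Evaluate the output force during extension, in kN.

Cap-side area A_cap = π/4 × (258 mm)² = 52280 mm^2
F = P × A_cap = 142 bar × A_cap

F ≈ 742 kN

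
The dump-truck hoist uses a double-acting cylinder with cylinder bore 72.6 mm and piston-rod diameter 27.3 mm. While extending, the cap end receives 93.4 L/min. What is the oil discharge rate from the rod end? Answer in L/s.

Q_out ≈ 1.34 L/s

Cap-side area A_cap = π/4 × (72.6 mm)² = 4140 mm^2
Rod-side annular area A_ann = π/4 × (72.6² − 27.3²) = 3554 mm^2
Piston speed v = Q_in/A_cap; rod-end outflow Q_out = v × A_ann = Q_in × A_ann/A_cap.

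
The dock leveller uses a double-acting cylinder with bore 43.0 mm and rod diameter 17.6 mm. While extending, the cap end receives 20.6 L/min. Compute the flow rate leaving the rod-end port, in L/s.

Cap-side area A_cap = π/4 × (43.0 mm)² = 1452 mm^2
Rod-side annular area A_ann = π/4 × (43.0² − 17.6²) = 1209 mm^2
Piston speed v = Q_in/A_cap; rod-end outflow Q_out = v × A_ann = Q_in × A_ann/A_cap.

Q_out ≈ 0.286 L/s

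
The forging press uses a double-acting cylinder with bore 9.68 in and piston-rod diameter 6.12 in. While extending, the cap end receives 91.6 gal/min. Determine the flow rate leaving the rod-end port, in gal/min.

Q_out ≈ 55.0 gal/min

Cap-side area A_cap = π/4 × (9.68 in)² = 73.59 in^2
Rod-side annular area A_ann = π/4 × (9.68² − 6.12²) = 44.18 in^2
Piston speed v = Q_in/A_cap; rod-end outflow Q_out = v × A_ann = Q_in × A_ann/A_cap.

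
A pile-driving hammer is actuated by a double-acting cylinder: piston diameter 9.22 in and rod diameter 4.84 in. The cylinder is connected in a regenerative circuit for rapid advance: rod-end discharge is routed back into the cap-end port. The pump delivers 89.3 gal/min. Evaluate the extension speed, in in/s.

v ≈ 18.7 in/s

In regeneration the rod-end outflow joins the pump flow into the cap end, so the net volume the pump must supply per unit advance equals the rod cross-section area.
Rod cross-section A_rod = π/4 × (4.84 in)² = 18.40 in^2
v = Q_pump / A_rod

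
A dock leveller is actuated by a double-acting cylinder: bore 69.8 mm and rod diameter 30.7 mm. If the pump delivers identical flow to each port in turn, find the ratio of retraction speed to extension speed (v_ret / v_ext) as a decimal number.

v_ret/v_ext ≈ 1.24

Cap-side area A_cap = π/4 × (69.8 mm)² = 3826 mm^2
Rod-side annular area A_ann = π/4 × (69.8² − 30.7²) = 3086 mm^2
For equal Q, v ∝ 1/A, so v_ret/v_ext = A_cap/A_ann.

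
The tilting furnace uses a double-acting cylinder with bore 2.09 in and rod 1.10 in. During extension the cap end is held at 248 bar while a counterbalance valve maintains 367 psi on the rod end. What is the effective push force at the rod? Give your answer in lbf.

Cap-side area A_cap = π/4 × (2.09 in)² = 3.431 in^2
Rod-side annular area A_ann = π/4 × (2.09² − 1.10²) = 2.480 in^2
Net thrust = P_cap·A_cap − P_rod·A_ann = 12340 lbf − 910.3 lbf

F ≈ 11400 lbf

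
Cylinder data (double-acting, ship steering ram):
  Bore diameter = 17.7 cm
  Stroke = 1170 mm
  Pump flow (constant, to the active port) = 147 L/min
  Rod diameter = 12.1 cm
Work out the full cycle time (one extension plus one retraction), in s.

Cap-side area A_cap = π/4 × (17.7 cm)² = 246.1 cm^2
Rod-side annular area A_ann = π/4 × (17.7² − 12.1²) = 131.1 cm^2
t_ext = A_cap·L/Q = 11.75 s
t_ret = A_ann·L/Q = 6.259 s
t_cycle = t_ext + t_ret

t ≈ 18.0 s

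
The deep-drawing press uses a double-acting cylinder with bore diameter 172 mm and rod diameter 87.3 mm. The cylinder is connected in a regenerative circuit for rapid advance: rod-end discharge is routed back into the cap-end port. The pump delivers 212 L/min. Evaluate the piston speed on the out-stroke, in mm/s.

In regeneration the rod-end outflow joins the pump flow into the cap end, so the net volume the pump must supply per unit advance equals the rod cross-section area.
Rod cross-section A_rod = π/4 × (87.3 mm)² = 5986 mm^2
v = Q_pump / A_rod

v ≈ 590 mm/s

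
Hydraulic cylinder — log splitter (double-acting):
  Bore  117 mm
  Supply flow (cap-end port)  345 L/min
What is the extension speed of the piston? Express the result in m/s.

v ≈ 0.535 m/s

Cap-side area A_cap = π/4 × (117 mm)² = 10750 mm^2
v = Q / A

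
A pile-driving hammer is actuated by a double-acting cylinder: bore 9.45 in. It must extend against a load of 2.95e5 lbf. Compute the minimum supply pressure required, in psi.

P ≈ 4210 psi

Cap-side area A_cap = π/4 × (9.45 in)² = 70.14 in^2
P = F / A = 2.95e5 lbf / A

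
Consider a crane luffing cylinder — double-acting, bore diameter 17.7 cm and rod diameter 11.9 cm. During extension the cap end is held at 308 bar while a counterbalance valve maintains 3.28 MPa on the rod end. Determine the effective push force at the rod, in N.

Cap-side area A_cap = π/4 × (17.7 cm)² = 246.1 cm^2
Rod-side annular area A_ann = π/4 × (17.7² − 11.9²) = 134.8 cm^2
Net thrust = P_cap·A_cap − P_rod·A_ann = 7.579e5 N − 44230 N

F ≈ 7.14e5 N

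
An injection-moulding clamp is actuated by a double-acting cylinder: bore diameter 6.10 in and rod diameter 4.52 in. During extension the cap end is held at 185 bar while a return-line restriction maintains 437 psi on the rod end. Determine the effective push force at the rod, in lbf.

F ≈ 72700 lbf

Cap-side area A_cap = π/4 × (6.10 in)² = 29.22 in^2
Rod-side annular area A_ann = π/4 × (6.10² − 4.52²) = 13.18 in^2
Net thrust = P_cap·A_cap − P_rod·A_ann = 78420 lbf − 5759 lbf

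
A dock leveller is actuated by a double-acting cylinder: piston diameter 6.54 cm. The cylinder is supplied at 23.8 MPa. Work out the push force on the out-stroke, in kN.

F ≈ 80.0 kN

Cap-side area A_cap = π/4 × (6.54 cm)² = 33.59 cm^2
F = P × A_cap = 23.8 MPa × A_cap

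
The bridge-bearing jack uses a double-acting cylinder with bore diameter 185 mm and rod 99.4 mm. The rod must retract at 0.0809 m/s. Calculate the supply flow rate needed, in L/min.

Rod-side annular area A_ann = π/4 × (185² − 99.4²) = 19120 mm^2
Q = A × v

Q ≈ 92.8 L/min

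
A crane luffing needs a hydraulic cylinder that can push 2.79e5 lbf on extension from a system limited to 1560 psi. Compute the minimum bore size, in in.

D ≈ 15.1 in

Extension force acts on the full piston face: F = P × (π/4)D².
D = √(4F / (πP)) = √(4 × 2.79e5 lbf / (π × 1560 psi))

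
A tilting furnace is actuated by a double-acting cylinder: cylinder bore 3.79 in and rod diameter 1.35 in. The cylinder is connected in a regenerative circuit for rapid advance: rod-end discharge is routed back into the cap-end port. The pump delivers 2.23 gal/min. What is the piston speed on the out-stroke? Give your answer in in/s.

In regeneration the rod-end outflow joins the pump flow into the cap end, so the net volume the pump must supply per unit advance equals the rod cross-section area.
Rod cross-section A_rod = π/4 × (1.35 in)² = 1.431 in^2
v = Q_pump / A_rod

v ≈ 6.00 in/s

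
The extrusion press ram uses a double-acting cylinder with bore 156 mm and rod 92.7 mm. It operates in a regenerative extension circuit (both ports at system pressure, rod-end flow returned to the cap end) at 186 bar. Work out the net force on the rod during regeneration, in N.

F ≈ 1.26e5 N

With equal pressure on both faces, forces on the annular region cancel; the net push is pressure × rod cross-section.
Rod cross-section A_rod = π/4 × (92.7 mm)² = 6749 mm^2
F = P × A_rod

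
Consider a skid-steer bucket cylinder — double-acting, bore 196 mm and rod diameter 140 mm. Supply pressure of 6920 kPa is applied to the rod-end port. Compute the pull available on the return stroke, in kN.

Rod-side annular area A_ann = π/4 × (196² − 140²) = 14780 mm^2
On retraction the pressure acts on the annular area (bore minus rod).
F = P × A_ann

F ≈ 102 kN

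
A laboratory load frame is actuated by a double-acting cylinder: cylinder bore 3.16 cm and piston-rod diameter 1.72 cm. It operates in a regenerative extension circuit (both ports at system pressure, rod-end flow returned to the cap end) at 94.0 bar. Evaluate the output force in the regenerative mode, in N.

With equal pressure on both faces, forces on the annular region cancel; the net push is pressure × rod cross-section.
Rod cross-section A_rod = π/4 × (1.72 cm)² = 2.324 cm^2
F = P × A_rod

F ≈ 2180 N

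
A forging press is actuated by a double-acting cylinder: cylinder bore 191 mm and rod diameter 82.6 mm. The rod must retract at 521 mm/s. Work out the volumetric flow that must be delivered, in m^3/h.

Rod-side annular area A_ann = π/4 × (191² − 82.6²) = 23290 mm^2
Q = A × v

Q ≈ 43.7 m^3/h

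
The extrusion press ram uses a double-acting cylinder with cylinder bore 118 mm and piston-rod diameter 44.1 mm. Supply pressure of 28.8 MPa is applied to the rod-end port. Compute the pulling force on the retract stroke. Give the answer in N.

F ≈ 2.71e5 N

Rod-side annular area A_ann = π/4 × (118² − 44.1²) = 9408 mm^2
On retraction the pressure acts on the annular area (bore minus rod).
F = P × A_ann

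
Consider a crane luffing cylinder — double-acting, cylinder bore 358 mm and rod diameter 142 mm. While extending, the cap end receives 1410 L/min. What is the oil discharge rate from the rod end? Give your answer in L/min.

Cap-side area A_cap = π/4 × (358 mm)² = 1.007e5 mm^2
Rod-side annular area A_ann = π/4 × (358² − 142²) = 84820 mm^2
Piston speed v = Q_in/A_cap; rod-end outflow Q_out = v × A_ann = Q_in × A_ann/A_cap.

Q_out ≈ 1190 L/min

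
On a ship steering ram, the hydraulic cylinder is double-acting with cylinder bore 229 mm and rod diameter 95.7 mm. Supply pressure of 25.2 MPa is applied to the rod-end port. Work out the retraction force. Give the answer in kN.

F ≈ 857 kN

Rod-side annular area A_ann = π/4 × (229² − 95.7²) = 33990 mm^2
On retraction the pressure acts on the annular area (bore minus rod).
F = P × A_ann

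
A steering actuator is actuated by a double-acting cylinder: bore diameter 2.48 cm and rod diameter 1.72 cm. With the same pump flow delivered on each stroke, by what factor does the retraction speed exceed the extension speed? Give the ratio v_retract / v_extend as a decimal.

Cap-side area A_cap = π/4 × (2.48 cm)² = 4.831 cm^2
Rod-side annular area A_ann = π/4 × (2.48² − 1.72²) = 2.507 cm^2
For equal Q, v ∝ 1/A, so v_ret/v_ext = A_cap/A_ann.

v_ret/v_ext ≈ 1.93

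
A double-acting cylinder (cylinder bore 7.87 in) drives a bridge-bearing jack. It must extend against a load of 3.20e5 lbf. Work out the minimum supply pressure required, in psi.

P ≈ 6580 psi

Cap-side area A_cap = π/4 × (7.87 in)² = 48.65 in^2
P = F / A = 3.20e5 lbf / A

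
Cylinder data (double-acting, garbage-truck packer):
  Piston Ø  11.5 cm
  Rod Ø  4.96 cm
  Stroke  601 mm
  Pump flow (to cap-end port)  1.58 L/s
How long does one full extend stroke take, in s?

Cap-side area A_cap = π/4 × (11.5 cm)² = 103.9 cm^2
Swept volume V = A × L; t = V / Q = A·L / Q

t ≈ 3.95 s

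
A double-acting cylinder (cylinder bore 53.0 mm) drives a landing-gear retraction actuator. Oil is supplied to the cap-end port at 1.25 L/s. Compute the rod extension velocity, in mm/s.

Cap-side area A_cap = π/4 × (53.0 mm)² = 2206 mm^2
v = Q / A

v ≈ 567 mm/s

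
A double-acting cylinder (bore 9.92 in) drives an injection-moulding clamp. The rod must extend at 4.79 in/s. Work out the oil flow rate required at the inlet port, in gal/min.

Q ≈ 96.2 gal/min

Cap-side area A_cap = π/4 × (9.92 in)² = 77.29 in^2
Q = A × v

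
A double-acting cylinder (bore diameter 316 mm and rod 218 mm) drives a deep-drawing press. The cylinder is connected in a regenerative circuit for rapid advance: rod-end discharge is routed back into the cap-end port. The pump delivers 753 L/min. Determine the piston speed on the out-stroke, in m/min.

In regeneration the rod-end outflow joins the pump flow into the cap end, so the net volume the pump must supply per unit advance equals the rod cross-section area.
Rod cross-section A_rod = π/4 × (218 mm)² = 37330 mm^2
v = Q_pump / A_rod

v ≈ 20.2 m/min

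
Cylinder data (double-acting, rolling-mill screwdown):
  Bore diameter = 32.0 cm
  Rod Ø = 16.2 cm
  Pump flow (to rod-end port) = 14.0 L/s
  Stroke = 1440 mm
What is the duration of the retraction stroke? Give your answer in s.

Rod-side annular area A_ann = π/4 × (32.0² − 16.2²) = 598.1 cm^2
Swept volume V = A × L; t = V / Q = A·L / Q

t ≈ 6.15 s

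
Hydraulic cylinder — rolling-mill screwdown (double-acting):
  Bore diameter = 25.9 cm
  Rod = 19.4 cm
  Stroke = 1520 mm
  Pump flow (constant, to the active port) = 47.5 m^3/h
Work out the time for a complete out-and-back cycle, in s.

t ≈ 8.73 s

Cap-side area A_cap = π/4 × (25.9 cm)² = 526.9 cm^2
Rod-side annular area A_ann = π/4 × (25.9² − 19.4²) = 231.3 cm^2
t_ext = A_cap·L/Q = 6.069 s
t_ret = A_ann·L/Q = 2.664 s
t_cycle = t_ext + t_ret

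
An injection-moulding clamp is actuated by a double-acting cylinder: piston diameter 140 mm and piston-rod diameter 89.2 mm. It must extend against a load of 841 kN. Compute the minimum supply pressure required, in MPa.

Cap-side area A_cap = π/4 × (140 mm)² = 15390 mm^2
P = F / A = 841 kN / A

P ≈ 54.6 MPa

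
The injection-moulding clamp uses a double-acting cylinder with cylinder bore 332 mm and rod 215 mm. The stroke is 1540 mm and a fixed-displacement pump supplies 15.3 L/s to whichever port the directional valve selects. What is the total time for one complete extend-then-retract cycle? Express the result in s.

t ≈ 13.8 s

Cap-side area A_cap = π/4 × (332 mm)² = 86570 mm^2
Rod-side annular area A_ann = π/4 × (332² − 215²) = 50260 mm^2
t_ext = A_cap·L/Q = 8.714 s
t_ret = A_ann·L/Q = 5.059 s
t_cycle = t_ext + t_ret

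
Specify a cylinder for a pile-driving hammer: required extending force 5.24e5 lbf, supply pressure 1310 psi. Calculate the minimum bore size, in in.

D ≈ 22.6 in

Extension force acts on the full piston face: F = P × (π/4)D².
D = √(4F / (πP)) = √(4 × 5.24e5 lbf / (π × 1310 psi))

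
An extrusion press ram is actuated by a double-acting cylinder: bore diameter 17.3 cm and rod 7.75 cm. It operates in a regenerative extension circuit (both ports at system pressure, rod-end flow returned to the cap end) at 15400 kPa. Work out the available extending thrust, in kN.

With equal pressure on both faces, forces on the annular region cancel; the net push is pressure × rod cross-section.
Rod cross-section A_rod = π/4 × (7.75 cm)² = 47.17 cm^2
F = P × A_rod

F ≈ 72.6 kN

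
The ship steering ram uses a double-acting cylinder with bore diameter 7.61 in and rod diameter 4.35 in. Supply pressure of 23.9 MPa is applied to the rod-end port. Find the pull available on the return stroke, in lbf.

F ≈ 1.06e5 lbf

Rod-side annular area A_ann = π/4 × (7.61² − 4.35²) = 30.62 in^2
On retraction the pressure acts on the annular area (bore minus rod).
F = P × A_ann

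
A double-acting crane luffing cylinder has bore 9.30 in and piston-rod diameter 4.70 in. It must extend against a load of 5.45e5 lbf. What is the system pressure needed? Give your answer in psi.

Cap-side area A_cap = π/4 × (9.30 in)² = 67.93 in^2
P = F / A = 5.45e5 lbf / A

P ≈ 8020 psi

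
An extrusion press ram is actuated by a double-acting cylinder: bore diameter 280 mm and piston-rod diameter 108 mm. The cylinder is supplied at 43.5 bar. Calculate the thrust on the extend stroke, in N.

Cap-side area A_cap = π/4 × (280 mm)² = 61580 mm^2
F = P × A_cap = 43.5 bar × A_cap

F ≈ 2.68e5 N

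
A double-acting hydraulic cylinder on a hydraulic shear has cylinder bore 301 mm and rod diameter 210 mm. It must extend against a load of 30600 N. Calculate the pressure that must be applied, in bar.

P ≈ 4.30 bar

Cap-side area A_cap = π/4 × (301 mm)² = 71160 mm^2
P = F / A = 30600 N / A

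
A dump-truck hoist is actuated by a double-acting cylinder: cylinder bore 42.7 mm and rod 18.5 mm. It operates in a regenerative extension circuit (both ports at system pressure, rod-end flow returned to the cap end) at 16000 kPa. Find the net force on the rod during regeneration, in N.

With equal pressure on both faces, forces on the annular region cancel; the net push is pressure × rod cross-section.
Rod cross-section A_rod = π/4 × (18.5 mm)² = 268.8 mm^2
F = P × A_rod

F ≈ 4300 N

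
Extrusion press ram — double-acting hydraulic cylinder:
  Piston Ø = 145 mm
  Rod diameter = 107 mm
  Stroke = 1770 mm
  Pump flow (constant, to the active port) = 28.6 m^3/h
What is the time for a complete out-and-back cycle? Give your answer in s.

Cap-side area A_cap = π/4 × (145 mm)² = 16510 mm^2
Rod-side annular area A_ann = π/4 × (145² − 107²) = 7521 mm^2
t_ext = A_cap·L/Q = 3.679 s
t_ret = A_ann·L/Q = 1.676 s
t_cycle = t_ext + t_ret

t ≈ 5.35 s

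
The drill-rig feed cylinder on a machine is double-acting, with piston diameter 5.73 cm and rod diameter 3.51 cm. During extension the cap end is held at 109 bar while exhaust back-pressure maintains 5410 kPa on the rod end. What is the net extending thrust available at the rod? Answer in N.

Cap-side area A_cap = π/4 × (5.73 cm)² = 25.79 cm^2
Rod-side annular area A_ann = π/4 × (5.73² − 3.51²) = 16.11 cm^2
Net thrust = P_cap·A_cap − P_rod·A_ann = 28110 N − 8716 N

F ≈ 19400 N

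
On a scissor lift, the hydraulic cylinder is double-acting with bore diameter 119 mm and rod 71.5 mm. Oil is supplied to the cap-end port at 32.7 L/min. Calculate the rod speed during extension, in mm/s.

Cap-side area A_cap = π/4 × (119 mm)² = 11120 mm^2
v = Q / A

v ≈ 49.0 mm/s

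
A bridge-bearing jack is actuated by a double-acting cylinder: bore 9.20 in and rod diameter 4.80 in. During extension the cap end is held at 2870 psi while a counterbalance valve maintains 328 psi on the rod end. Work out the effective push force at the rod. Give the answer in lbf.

Cap-side area A_cap = π/4 × (9.20 in)² = 66.48 in^2
Rod-side annular area A_ann = π/4 × (9.20² − 4.80²) = 48.38 in^2
Net thrust = P_cap·A_cap − P_rod·A_ann = 1.908e5 lbf − 15870 lbf

F ≈ 1.75e5 lbf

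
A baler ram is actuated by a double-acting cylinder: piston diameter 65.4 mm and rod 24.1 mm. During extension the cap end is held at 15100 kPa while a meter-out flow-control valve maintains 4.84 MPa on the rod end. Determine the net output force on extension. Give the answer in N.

Cap-side area A_cap = π/4 × (65.4 mm)² = 3359 mm^2
Rod-side annular area A_ann = π/4 × (65.4² − 24.1²) = 2903 mm^2
Net thrust = P_cap·A_cap − P_rod·A_ann = 50730 N − 14050 N

F ≈ 36700 N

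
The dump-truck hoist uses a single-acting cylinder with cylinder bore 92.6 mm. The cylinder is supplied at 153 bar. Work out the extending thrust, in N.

Cap-side area A_cap = π/4 × (92.6 mm)² = 6735 mm^2
F = P × A_cap = 153 bar × A_cap

F ≈ 1.03e5 N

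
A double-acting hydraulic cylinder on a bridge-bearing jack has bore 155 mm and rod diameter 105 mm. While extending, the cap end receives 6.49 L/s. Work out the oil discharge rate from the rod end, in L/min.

Cap-side area A_cap = π/4 × (155 mm)² = 18870 mm^2
Rod-side annular area A_ann = π/4 × (155² − 105²) = 10210 mm^2
Piston speed v = Q_in/A_cap; rod-end outflow Q_out = v × A_ann = Q_in × A_ann/A_cap.

Q_out ≈ 211 L/min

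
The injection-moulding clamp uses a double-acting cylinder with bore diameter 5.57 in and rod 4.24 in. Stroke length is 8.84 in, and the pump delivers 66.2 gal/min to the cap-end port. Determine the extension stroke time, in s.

Cap-side area A_cap = π/4 × (5.57 in)² = 24.37 in^2
Swept volume V = A × L; t = V / Q = A·L / Q

t ≈ 0.845 s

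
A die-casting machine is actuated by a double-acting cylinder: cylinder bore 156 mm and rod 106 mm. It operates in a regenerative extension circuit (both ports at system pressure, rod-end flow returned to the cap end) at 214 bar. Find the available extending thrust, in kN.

With equal pressure on both faces, forces on the annular region cancel; the net push is pressure × rod cross-section.
Rod cross-section A_rod = π/4 × (106 mm)² = 8825 mm^2
F = P × A_rod

F ≈ 189 kN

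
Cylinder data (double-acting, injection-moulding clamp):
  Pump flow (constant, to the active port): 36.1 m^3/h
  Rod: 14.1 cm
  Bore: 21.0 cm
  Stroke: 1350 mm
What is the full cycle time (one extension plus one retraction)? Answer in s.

Cap-side area A_cap = π/4 × (21.0 cm)² = 346.4 cm^2
Rod-side annular area A_ann = π/4 × (21.0² − 14.1²) = 190.2 cm^2
t_ext = A_cap·L/Q = 4.663 s
t_ret = A_ann·L/Q = 2.561 s
t_cycle = t_ext + t_ret

t ≈ 7.22 s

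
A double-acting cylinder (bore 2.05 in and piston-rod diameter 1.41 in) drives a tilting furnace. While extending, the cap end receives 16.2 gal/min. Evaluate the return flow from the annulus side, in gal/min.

Cap-side area A_cap = π/4 × (2.05 in)² = 3.301 in^2
Rod-side annular area A_ann = π/4 × (2.05² − 1.41²) = 1.739 in^2
Piston speed v = Q_in/A_cap; rod-end outflow Q_out = v × A_ann = Q_in × A_ann/A_cap.

Q_out ≈ 8.54 gal/min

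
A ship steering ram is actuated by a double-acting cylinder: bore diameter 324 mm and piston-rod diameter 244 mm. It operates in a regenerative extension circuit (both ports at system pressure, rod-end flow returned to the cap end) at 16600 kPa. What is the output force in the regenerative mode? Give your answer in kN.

F ≈ 776 kN

With equal pressure on both faces, forces on the annular region cancel; the net push is pressure × rod cross-section.
Rod cross-section A_rod = π/4 × (244 mm)² = 46760 mm^2
F = P × A_rod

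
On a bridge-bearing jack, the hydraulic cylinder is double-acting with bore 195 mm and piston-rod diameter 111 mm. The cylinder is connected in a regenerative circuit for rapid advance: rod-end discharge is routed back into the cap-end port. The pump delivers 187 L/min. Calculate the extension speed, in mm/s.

In regeneration the rod-end outflow joins the pump flow into the cap end, so the net volume the pump must supply per unit advance equals the rod cross-section area.
Rod cross-section A_rod = π/4 × (111 mm)² = 9677 mm^2
v = Q_pump / A_rod

v ≈ 322 mm/s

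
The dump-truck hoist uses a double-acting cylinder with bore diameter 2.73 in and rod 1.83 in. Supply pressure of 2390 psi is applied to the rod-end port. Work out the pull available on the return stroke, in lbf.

Rod-side annular area A_ann = π/4 × (2.73² − 1.83²) = 3.223 in^2
On retraction the pressure acts on the annular area (bore minus rod).
F = P × A_ann

F ≈ 7700 lbf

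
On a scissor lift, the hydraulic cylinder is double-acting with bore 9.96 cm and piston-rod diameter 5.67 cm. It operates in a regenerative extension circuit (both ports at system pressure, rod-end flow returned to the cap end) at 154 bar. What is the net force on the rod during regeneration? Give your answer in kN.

With equal pressure on both faces, forces on the annular region cancel; the net push is pressure × rod cross-section.
Rod cross-section A_rod = π/4 × (5.67 cm)² = 25.25 cm^2
F = P × A_rod

F ≈ 38.9 kN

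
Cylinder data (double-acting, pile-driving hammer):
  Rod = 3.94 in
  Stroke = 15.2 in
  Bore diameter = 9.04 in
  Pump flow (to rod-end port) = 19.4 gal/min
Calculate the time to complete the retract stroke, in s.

t ≈ 10.6 s

Rod-side annular area A_ann = π/4 × (9.04² − 3.94²) = 51.99 in^2
Swept volume V = A × L; t = V / Q = A·L / Q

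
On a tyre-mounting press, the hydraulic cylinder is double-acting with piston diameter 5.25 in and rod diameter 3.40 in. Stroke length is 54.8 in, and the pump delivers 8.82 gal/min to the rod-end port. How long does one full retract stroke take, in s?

Rod-side annular area A_ann = π/4 × (5.25² − 3.40²) = 12.57 in^2
Swept volume V = A × L; t = V / Q = A·L / Q

t ≈ 20.3 s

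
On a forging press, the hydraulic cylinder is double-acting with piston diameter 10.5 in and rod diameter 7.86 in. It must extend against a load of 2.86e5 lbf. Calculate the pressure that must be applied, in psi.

Cap-side area A_cap = π/4 × (10.5 in)² = 86.59 in^2
P = F / A = 2.86e5 lbf / A

P ≈ 3300 psi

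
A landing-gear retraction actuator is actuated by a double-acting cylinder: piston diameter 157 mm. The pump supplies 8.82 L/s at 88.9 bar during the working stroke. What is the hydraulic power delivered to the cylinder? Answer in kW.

Hydraulic power = P × Q

W ≈ 78.4 kW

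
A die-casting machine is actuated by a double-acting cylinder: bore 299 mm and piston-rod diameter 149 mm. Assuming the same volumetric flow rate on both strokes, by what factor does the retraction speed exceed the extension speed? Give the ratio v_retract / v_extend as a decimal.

Cap-side area A_cap = π/4 × (299 mm)² = 70220 mm^2
Rod-side annular area A_ann = π/4 × (299² − 149²) = 52780 mm^2
For equal Q, v ∝ 1/A, so v_ret/v_ext = A_cap/A_ann.

v_ret/v_ext ≈ 1.33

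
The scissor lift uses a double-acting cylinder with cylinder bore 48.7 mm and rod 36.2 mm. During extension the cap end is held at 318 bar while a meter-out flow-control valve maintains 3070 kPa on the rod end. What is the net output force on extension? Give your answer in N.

Cap-side area A_cap = π/4 × (48.7 mm)² = 1863 mm^2
Rod-side annular area A_ann = π/4 × (48.7² − 36.2²) = 833.5 mm^2
Net thrust = P_cap·A_cap − P_rod·A_ann = 59230 N − 2559 N

F ≈ 56700 N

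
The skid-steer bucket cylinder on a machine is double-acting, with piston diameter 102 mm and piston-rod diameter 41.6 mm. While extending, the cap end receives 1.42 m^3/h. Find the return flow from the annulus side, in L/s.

Q_out ≈ 0.329 L/s

Cap-side area A_cap = π/4 × (102 mm)² = 8171 mm^2
Rod-side annular area A_ann = π/4 × (102² − 41.6²) = 6812 mm^2
Piston speed v = Q_in/A_cap; rod-end outflow Q_out = v × A_ann = Q_in × A_ann/A_cap.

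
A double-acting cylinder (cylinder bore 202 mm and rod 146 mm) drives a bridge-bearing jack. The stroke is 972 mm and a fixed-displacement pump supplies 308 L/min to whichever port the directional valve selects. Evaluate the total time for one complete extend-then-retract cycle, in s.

Cap-side area A_cap = π/4 × (202 mm)² = 32050 mm^2
Rod-side annular area A_ann = π/4 × (202² − 146²) = 15310 mm^2
t_ext = A_cap·L/Q = 6.068 s
t_ret = A_ann·L/Q = 2.898 s
t_cycle = t_ext + t_ret

t ≈ 8.97 s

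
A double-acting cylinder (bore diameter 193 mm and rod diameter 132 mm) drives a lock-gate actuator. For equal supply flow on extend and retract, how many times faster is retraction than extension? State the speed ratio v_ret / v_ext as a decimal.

Cap-side area A_cap = π/4 × (193 mm)² = 29260 mm^2
Rod-side annular area A_ann = π/4 × (193² − 132²) = 15570 mm^2
For equal Q, v ∝ 1/A, so v_ret/v_ext = A_cap/A_ann.

v_ret/v_ext ≈ 1.88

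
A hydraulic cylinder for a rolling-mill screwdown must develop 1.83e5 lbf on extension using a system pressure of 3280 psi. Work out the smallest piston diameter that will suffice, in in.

Extension force acts on the full piston face: F = P × (π/4)D².
D = √(4F / (πP)) = √(4 × 1.83e5 lbf / (π × 3280 psi))

D ≈ 8.43 in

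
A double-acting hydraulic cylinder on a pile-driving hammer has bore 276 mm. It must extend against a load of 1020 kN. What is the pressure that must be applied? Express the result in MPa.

P ≈ 17.0 MPa

Cap-side area A_cap = π/4 × (276 mm)² = 59830 mm^2
P = F / A = 1020 kN / A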